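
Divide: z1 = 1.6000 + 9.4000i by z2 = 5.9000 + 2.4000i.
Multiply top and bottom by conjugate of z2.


Conjugate of z2 = 5.9000 - 2.4000i
Numerator: (1.6000 + 9.4000i)(5.9000 - 2.4000i) = 32.0000 + 51.6200i
Denominator: 5.9^2 + 2.4^2 = 40.57
Result = (32.0000 + 51.6200i)/40.57

0.7888 + 1.2724i


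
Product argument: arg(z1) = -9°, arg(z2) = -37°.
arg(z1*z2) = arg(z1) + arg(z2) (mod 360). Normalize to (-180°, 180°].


arg(z1*z2) = -9° - 37° = -46°
Normalized to (-180°, 180°]: -46°

-46°


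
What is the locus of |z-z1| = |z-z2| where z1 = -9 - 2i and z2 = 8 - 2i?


Equal distances means the locus is the perpendicular bisector of z1 and z2.
Midpoint = ((-9+8)/2, (-2+(-2))/2) = (-0.5000, -2.0000)

Perpendicular bisector through (-0.5000, -2.0000)


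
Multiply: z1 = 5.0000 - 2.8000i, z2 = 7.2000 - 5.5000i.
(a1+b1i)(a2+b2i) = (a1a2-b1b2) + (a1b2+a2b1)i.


Real = 5*7.2 - (-2.8)*(-5.5) = 36 - 15.4 = 20.6
Imag = 5*(-5.5) + 7.2*(-2.8) = -27.5 - (20.16) = -47.66

20.6000 - 47.6600i


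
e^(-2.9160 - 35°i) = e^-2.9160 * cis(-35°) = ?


e^-2.9160 = 0.05415
cos(-35°) = 0.8192
sin(-35°) = -0.5736
Real = 0.05415*0.8192 = 0.0444
Imag = 0.05415*(-0.5736) = -0.0311

0.0444 - 0.0311i


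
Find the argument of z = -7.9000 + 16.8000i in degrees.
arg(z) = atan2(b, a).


Re = -7.9, Im = 16.8
arg = atan2(16.8, -7.9) = 115.1847 degrees

arg(z) = 115.1847 degrees


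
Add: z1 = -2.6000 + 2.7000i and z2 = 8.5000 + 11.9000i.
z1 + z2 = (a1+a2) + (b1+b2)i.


Real: -2.6 + 8.5 = 5.9
Imag: 2.7 + 11.9 = 14.6

5.9000 + 14.6000i


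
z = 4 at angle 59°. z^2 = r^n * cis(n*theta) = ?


r^2 = 4^2 = 16
n*theta = 2*59° = 118° = 118° (mod 360)
a = 16*cos(118°) = -7.5115
b = 16*sin(118°) = 14.1272

16 cis(118°) = -7.5115 + 14.1272i


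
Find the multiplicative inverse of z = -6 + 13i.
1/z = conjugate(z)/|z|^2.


|z|^2 = 36+169 = 205
1/z = (-6 - 13i)/205

1/z = -0.0293 - 0.0634i


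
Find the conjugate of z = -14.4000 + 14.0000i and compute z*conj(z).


z_bar = -14.4000 - 14.0000i
z*z_bar = (-14.4)^2 + 14^2 = 207.36 + 196 = 403.36

z_bar = -14.4000 - 14.0000i, z*z_bar = 403.36


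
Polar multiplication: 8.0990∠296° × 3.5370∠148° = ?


r = 8.0990 * 3.5370 = 28.6462
theta = 296° + 148° = 444° = 84° (mod 360)

28.6462 cis(84°)


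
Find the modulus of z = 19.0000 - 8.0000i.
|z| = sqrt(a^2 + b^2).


|z| = sqrt(19^2 + (-8)^2) = sqrt(361 + 64) = sqrt(425) = 20.6155

|z| = 20.6155


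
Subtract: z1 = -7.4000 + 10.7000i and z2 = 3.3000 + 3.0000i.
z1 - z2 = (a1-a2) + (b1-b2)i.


Real: -7.4 - 3.3 = -10.7
Imag: 10.7 - 3 = 7.7

-10.7000 + 7.7000i


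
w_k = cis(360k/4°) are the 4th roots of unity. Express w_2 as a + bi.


Angle = 360*2/4 = 180°
a = cos(180°) = -1.0000
b = sin(180°) = 0

-1.0000 + 0i


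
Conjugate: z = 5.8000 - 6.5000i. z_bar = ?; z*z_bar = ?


z_bar = 5.8000 + 6.5000i
z*z_bar = 5.8^2 + (-6.5)^2 = 33.64 + 42.25 = 75.89

z_bar = 5.8000 + 6.5000i, z*z_bar = 75.89


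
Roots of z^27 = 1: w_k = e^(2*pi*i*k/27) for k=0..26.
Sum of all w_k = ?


The sum of all 27th roots of unity is 0.
Geometric series: (1 - w^27)/(1 - w) = (1-1)/(1-w) = 0 since w^27 = 1, w ≠ 1.
Alternatively: coefficient of z^26 in z^27 - 1 is 0.

0


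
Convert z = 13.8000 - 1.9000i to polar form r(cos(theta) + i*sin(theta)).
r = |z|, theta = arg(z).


r = sqrt(190.44+3.61) = sqrt(194.05) = 13.9302
theta = atan2(-1.9, 13.8) = -7.8393 degrees

r = 13.9302, theta = -7.8393 degrees


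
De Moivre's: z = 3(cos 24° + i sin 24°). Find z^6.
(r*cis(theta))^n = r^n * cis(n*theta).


r^6 = 3^6 = 729
n*theta = 6*24° = 144° = 144° (mod 360)
a = 729*cos(144°) = -589.7734
b = 729*sin(144°) = 428.4954

729 cis(144°) = -589.7734 + 428.4954i


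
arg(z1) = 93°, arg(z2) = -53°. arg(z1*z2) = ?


arg(z1*z2) = 93° - 53° = 40°
Normalized to (-180°, 180°]: 40°

40°


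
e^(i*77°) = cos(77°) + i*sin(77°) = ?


cos(77°) = 0.2250
sin(77°) = 0.9744

e^(i*77°) = 0.2250 + 0.9744i


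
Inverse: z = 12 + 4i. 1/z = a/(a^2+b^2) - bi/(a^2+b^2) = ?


|z|^2 = 144+16 = 160
1/z = (12 - 4i)/160

1/z = 0.0750 - 0.0250i


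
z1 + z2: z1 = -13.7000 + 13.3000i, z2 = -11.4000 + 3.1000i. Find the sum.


Real: -13.7 - 11.4 = -25.1
Imag: 13.3 + 3.1 = 16.4

-25.1000 + 16.4000i


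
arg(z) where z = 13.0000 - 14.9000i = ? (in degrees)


Re = 13, Im = -14.9
arg = atan2(-14.9, 13) = -48.8958 degrees

arg(z) = -48.8958 degrees


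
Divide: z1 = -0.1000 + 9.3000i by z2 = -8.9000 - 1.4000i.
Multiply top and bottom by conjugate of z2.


Conjugate of z2 = -8.9000 + 1.4000i
Numerator: (-0.1000 + 9.3000i)(-8.9000 + 1.4000i) = -12.1300 - 82.9100i
Denominator: (-8.9)^2 + (-1.4)^2 = 81.17
Result = (-12.1300 - 82.9100i)/81.17

-0.1494 - 1.0214i


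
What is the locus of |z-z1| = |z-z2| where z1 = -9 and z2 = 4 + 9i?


Equal distances means the locus is the perpendicular bisector of z1 and z2.
Midpoint = ((-9+4)/2, (0+9)/2) = (-2.5000, 4.5000)

Perpendicular bisector through (-2.5000, 4.5000)


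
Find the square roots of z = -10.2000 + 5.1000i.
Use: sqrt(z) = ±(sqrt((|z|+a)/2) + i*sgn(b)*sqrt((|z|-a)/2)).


|z| = sqrt(104.04+26.01) = 11.4039
sqrt((|z|+a)/2) = sqrt((11.4039+(-10.2))/2) = sqrt(0.6020) = 0.7759
sqrt((|z|-a)/2) = sqrt((11.4039-(-10.2))/2) = sqrt(10.8020) = 3.2866

±(0.7759 + 3.2866i) i.e. 0.7759 + 3.2866i and -0.7759 - 3.2866i


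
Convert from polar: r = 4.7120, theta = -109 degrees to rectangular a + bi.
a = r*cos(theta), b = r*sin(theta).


a = 4.7120*cos(-109°) = 4.7120*(-0.32557) = -1.5341
b = 4.7120*sin(-109°) = 4.7120*(-0.94552) = -4.4553

-1.5341 - 4.4553i


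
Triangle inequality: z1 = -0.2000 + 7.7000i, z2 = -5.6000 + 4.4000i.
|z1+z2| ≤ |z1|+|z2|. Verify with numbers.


|z1| = sqrt((-0.2)^2 + 7.7^2) = sqrt(59.33) = 7.7026
|z2| = sqrt((-5.6)^2 + 4.4^2) = sqrt(50.72) = 7.1218
z1+z2 = -5.8000 + 12.1000i
|z1+z2| = sqrt(180.05) = 13.4183
|z1|+|z2| = 7.7026 + 7.1218 = 14.8244

|z1+z2| = 13.4183 ≤ |z1|+|z2| = 14.8244 (verified)


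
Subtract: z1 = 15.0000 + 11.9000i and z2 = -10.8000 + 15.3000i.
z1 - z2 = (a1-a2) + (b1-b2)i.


Real: 15 + 10.8 = 25.8
Imag: 11.9 - 15.3 = -3.4

25.8000 - 3.4000i


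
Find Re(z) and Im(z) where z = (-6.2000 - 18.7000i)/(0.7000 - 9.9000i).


Multiply by conjugate: (-6.2000 - 18.7000i)(0.7000 + 9.9000i) / (0.7^2 + (-9.9)^2)
Numerator real = -6.2*0.7 - (18.7)*(-9.9) = 180.79
Numerator imag = -18.7*0.7 - (-6.2)*(-9.9) = -74.47
Denominator = 98.5
Re(z) = 180.79/98.5 = 1.8354
Im(z) = -74.47/98.5 = -0.7560

Re(z) = 1.8354, Im(z) = -0.7560


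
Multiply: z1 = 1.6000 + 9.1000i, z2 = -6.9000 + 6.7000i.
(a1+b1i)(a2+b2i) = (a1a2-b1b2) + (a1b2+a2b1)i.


Real = 1.6*(-6.9) - 9.1*6.7 = -11.04 - 60.97 = -72.01
Imag = 1.6*6.7 - (6.9)*9.1 = 10.72 - (62.79) = -52.07

-72.0100 - 52.0700i


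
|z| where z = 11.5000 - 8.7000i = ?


|z| = sqrt(11.5^2 + (-8.7)^2) = sqrt(132.25 + 75.69) = sqrt(207.94) = 14.4201

|z| = 14.4201


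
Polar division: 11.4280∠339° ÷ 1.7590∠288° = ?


r = 11.4280 / 1.7590 = 6.4969
theta = 339° - 288° = 51° = 51° (mod 360)

6.4969 cis(51°)


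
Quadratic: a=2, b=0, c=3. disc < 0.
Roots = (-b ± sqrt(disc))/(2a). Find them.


disc = 0^2 - 4*2*3 = 0 - 24 = -24
sqrt(|disc|) = sqrt(24) = 4.8990
Real part = 0/(2*2) = 0
Imag part = 4.8990/(2*2) = 1.2247

0 ± 1.2247i


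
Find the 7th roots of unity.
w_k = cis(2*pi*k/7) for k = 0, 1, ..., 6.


The 7th roots of unity are cis(360k/7°) for k=0..6
Angle step = 360/7 = 51.4286°
Primitive root: cis(51.4286°)
Primitive root = 0.6235 + 0.7818i

7 roots at angles: 0°, 51.4286°, 102.8571°, 154.2857°, 205.7143°, 257.1429°, 308.5714°


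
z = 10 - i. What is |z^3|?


|z| = sqrt(100+1) = sqrt(101) = 10.0499
|z^3| = |z|^3 = (sqrt(101))^3 = 101*sqrt(101)

|z^3| = 101*sqrt(101) ≈ 1015.0374


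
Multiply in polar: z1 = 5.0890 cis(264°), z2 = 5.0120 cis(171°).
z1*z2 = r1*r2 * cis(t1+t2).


r = 5.0890 * 5.0120 = 25.5061
theta = 264° + 171° = 435° = 75° (mod 360)

25.5061 cis(75°)


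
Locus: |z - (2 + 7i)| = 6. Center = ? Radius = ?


|z - z0| = r is a circle with center z0 and radius r.
Center = (2, 7), radius = 6

Circle with center (2, 7) and radius 6


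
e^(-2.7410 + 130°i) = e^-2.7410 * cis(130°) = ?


e^-2.7410 = 0.0645
cos(130°) = -0.6428
sin(130°) = 0.766
Real = 0.0645*(-0.6428) = -0.0415
Imag = 0.0645*0.766 = 0.0494

-0.0415 + 0.0494i


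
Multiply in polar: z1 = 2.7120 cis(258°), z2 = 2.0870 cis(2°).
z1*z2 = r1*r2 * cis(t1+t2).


r = 2.7120 * 2.0870 = 5.6599
theta = 258° + 2° = 260° = 260° (mod 360)

5.6599 cis(260°)


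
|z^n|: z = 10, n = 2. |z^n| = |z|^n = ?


|z| = sqrt(100+0) = sqrt(100) = 10
|z^2| = |z|^2 = 10^2 = 100

|z^2| = 100


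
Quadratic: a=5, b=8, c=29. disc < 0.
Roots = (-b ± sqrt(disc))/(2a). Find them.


disc = 8^2 - 4*5*29 = 64 - 580 = -516
sqrt(|disc|) = sqrt(516) = 22.7156
Real part = -8/(2*5) = -0.8000
Imag part = 22.7156/(2*5) = 2.2716

-0.8000 ± 2.2716i


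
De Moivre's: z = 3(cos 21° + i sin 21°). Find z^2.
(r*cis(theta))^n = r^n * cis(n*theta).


r^2 = 3^2 = 9
n*theta = 2*21° = 42° = 42° (mod 360)
a = 9*cos(42°) = 6.6883
b = 9*sin(42°) = 6.0222

9 cis(42°) = 6.6883 + 6.0222i


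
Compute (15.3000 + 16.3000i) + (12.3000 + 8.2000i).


Real: 15.3 + 12.3 = 27.6
Imag: 16.3 + 8.2 = 24.5

27.6000 + 24.5000i


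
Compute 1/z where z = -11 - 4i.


|z|^2 = 121+16 = 137
1/z = (-11 + 4i)/137

1/z = -0.0803 + 0.0292i


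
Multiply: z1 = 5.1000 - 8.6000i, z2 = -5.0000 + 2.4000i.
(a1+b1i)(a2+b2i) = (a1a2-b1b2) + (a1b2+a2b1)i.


Real = 5.1*(-5) - (-8.6)*2.4 = -25.5 - (-20.64) = -4.86
Imag = 5.1*2.4 - (5)*(-8.6) = 12.24 + 43 = 55.24

-4.8600 + 55.2400i


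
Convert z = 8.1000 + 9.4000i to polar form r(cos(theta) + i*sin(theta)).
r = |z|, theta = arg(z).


r = sqrt(65.61+88.36) = sqrt(153.97) = 12.4085
theta = atan2(9.4, 8.1) = 49.2485 degrees

r = 12.4085, theta = 49.2485 degrees


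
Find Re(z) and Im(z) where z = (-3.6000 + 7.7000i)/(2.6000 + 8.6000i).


Multiply by conjugate: (-3.6000 + 7.7000i)(2.6000 - 8.6000i) / (2.6^2 + 8.6^2)
Numerator real = -3.6*2.6 + 7.7*8.6 = 56.86
Numerator imag = 7.7*2.6 - (-3.6)*8.6 = 50.98
Denominator = 80.72
Re(z) = 56.86/80.72 = 0.7044
Im(z) = 50.98/80.72 = 0.6316

Re(z) = 0.7044, Im(z) = 0.6316


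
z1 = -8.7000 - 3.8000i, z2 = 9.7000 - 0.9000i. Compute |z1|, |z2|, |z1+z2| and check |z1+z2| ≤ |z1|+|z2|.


|z1| = sqrt((-8.7)^2 + (-3.8)^2) = sqrt(90.13) = 9.4937
|z2| = sqrt(9.7^2 + (-0.9)^2) = sqrt(94.9) = 9.7417
z1+z2 = 1.0000 - 4.7000i
|z1+z2| = sqrt(23.09) = 4.8052
|z1|+|z2| = 9.4937 + 9.7417 = 19.2354

|z1+z2| = 4.8052 ≤ |z1|+|z2| = 19.2354 (verified)


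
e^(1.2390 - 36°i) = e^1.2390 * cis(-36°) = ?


e^1.2390 = 3.45216
cos(-36°) = 0.80902
sin(-36°) = -0.58779
Real = 3.45216*0.80902 = 2.7929
Imag = 3.45216*(-0.58779) = -2.0291

2.7929 - 2.0291i


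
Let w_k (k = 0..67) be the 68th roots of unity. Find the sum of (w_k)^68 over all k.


The roots are w_k = w^k with w = e^(2*pi*i/68), and (w^k)^68 = (w^68)^k.
So S = 1 + u + u^2 + ... + u^(67) with u = w^68.
68 = 1*68 + 0, so 68 is a multiple of 68 and u = (w^68)^1 = 1.
Every one of the 68 terms equals 1: S = 68

S = 68


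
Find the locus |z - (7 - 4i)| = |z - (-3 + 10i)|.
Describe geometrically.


Equal distances means the locus is the perpendicular bisector of z1 and z2.
Midpoint = ((7+(-3))/2, (-4+10)/2) = (2.0000, 3.0000)

Perpendicular bisector through (2.0000, 3.0000)


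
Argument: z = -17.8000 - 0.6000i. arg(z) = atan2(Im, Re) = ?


Re = -17.8, Im = -0.6
arg = atan2(-0.6, -17.8) = -178.0694 degrees

arg(z) = -178.0694 degrees


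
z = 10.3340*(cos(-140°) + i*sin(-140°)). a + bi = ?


a = 10.3340*cos(-140°) = 10.3340*(-0.76604) = -7.9163
b = 10.3340*sin(-140°) = 10.3340*(-0.64279) = -6.6426

-7.9163 - 6.6426i


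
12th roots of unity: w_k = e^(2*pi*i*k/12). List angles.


The 12th roots of unity are cis(360k/12°) for k=0..11
Angle step = 360/12 = 30°
Primitive root: cis(30°)
Primitive root = 0.8660 + 0.5000i

12 roots at angles: 0°, 30°, 60°, 90°, 120°, 150°, 180°, 210°, 240°, 270°, 300°, 330°


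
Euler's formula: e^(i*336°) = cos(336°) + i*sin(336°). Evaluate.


cos(336°) = 0.9135
sin(336°) = -0.4067

e^(i*336°) = 0.9135 - 0.4067i


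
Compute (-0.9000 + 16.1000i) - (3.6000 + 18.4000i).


Real: -0.9 - 3.6 = -4.5
Imag: 16.1 - 18.4 = -2.3

-4.5000 - 2.3000i


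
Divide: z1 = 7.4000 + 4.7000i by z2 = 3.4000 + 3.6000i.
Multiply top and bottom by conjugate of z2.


Conjugate of z2 = 3.4000 - 3.6000i
Numerator: (7.4000 + 4.7000i)(3.4000 - 3.6000i) = 42.0800 - 10.6600i
Denominator: 3.4^2 + 3.6^2 = 24.52
Result = (42.0800 - 10.6600i)/24.52

1.7162 - 0.4347i


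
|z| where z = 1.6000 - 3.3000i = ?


|z| = sqrt(1.6^2 + (-3.3)^2) = sqrt(2.56 + 10.89) = sqrt(13.45) = 3.6674

|z| = 3.6674


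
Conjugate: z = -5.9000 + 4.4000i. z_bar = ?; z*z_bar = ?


z_bar = -5.9000 - 4.4000i
z*z_bar = (-5.9)^2 + 4.4^2 = 34.81 + 19.36 = 54.17

z_bar = -5.9000 - 4.4000i, z*z_bar = 54.17


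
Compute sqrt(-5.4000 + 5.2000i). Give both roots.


|z| = sqrt(29.16+27.04) = 7.4967
sqrt((|z|+a)/2) = sqrt((7.4967+(-5.4))/2) = sqrt(1.0483) = 1.0239
sqrt((|z|-a)/2) = sqrt((7.4967-(-5.4))/2) = sqrt(6.4483) = 2.5394

±(1.0239 + 2.5394i) i.e. 1.0239 + 2.5394i and -1.0239 - 2.5394i


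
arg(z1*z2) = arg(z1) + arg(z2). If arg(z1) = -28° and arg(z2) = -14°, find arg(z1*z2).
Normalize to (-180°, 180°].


arg(z1*z2) = -28° - 14° = -42°
Normalized to (-180°, 180°]: -42°

-42°


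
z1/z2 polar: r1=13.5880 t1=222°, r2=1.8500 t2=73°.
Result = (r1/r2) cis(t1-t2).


r = 13.5880 / 1.8500 = 7.3449
theta = 222° - 73° = 149° = 149° (mod 360)

7.3449 cis(149°)


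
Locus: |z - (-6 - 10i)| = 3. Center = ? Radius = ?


|z - z0| = r is a circle with center z0 and radius r.
Center = (-6, -10), radius = 3

Circle with center (-6, -10) and radius 3


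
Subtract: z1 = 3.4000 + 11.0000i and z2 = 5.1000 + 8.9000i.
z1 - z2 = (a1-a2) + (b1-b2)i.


Real: 3.4 - 5.1 = -1.7
Imag: 11 - 8.9 = 2.1

-1.7000 + 2.1000i


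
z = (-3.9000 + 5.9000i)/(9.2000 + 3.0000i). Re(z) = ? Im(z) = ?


Multiply by conjugate: (-3.9000 + 5.9000i)(9.2000 - 3.0000i) / (9.2^2 + 3^2)
Numerator real = -3.9*9.2 + 5.9*3 = -18.18
Numerator imag = 5.9*9.2 - (-3.9)*3 = 65.98
Denominator = 93.64
Re(z) = -18.18/93.64 = -0.1941
Im(z) = 65.98/93.64 = 0.7046

Re(z) = -0.1941, Im(z) = 0.7046


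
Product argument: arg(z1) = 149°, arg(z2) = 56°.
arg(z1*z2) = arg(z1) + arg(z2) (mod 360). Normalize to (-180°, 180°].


arg(z1*z2) = 149° + 56° = 205°
Normalized to (-180°, 180°]: -155°

-155°


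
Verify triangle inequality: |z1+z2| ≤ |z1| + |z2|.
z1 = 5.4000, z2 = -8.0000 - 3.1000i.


|z1| = sqrt(5.4^2 + 0^2) = sqrt(29.16) = 5.4000
|z2| = sqrt((-8)^2 + (-3.1)^2) = sqrt(73.61) = 8.5796
z1+z2 = -2.6000 - 3.1000i
|z1+z2| = sqrt(16.37) = 4.0460
|z1|+|z2| = 5.4000 + 8.5796 = 13.9796

|z1+z2| = 4.0460 ≤ |z1|+|z2| = 13.9796 (verified)


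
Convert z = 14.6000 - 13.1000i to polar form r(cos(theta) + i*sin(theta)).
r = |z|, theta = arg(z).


r = sqrt(213.16+171.61) = sqrt(384.77) = 19.6156
theta = atan2(-13.1, 14.6) = -41.9004 degrees

r = 19.6156, theta = -41.9004 degrees


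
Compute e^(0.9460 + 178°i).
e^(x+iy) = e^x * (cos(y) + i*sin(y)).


e^0.9460 = 2.5754
cos(178°) = -0.99939
sin(178°) = 0.0349
Real = 2.5754*(-0.99939) = -2.5738
Imag = 2.5754*0.0349 = 0.0899

-2.5738 + 0.0899i


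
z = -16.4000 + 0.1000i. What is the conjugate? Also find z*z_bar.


z_bar = -16.4000 - 0.1000i
z*z_bar = (-16.4)^2 + 0.1^2 = 268.96 + 0.01 = 268.97

z_bar = -16.4000 - 0.1000i, z*z_bar = 268.97


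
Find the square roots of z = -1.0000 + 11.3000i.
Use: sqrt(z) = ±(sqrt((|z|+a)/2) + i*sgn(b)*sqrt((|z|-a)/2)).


|z| = sqrt(1+127.69) = 11.3442
sqrt((|z|+a)/2) = sqrt((11.3442+(-1))/2) = sqrt(5.1721) = 2.2742
sqrt((|z|-a)/2) = sqrt((11.3442-(-1))/2) = sqrt(6.1721) = 2.4844

±(2.2742 + 2.4844i) i.e. 2.2742 + 2.4844i and -2.2742 - 2.4844i


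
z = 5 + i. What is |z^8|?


|z| = sqrt(25+1) = sqrt(26) = 5.0990
|z^8| = |z|^8 = (sqrt(26))^8 = 26^4 = 456976

|z^8| = 456976


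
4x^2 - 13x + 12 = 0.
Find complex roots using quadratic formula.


disc = (-13)^2 - 4*4*12 = 169 - 192 = -23
sqrt(|disc|) = sqrt(23) = 4.7958
Real part = 13/(2*4) = 1.6250
Imag part = 4.7958/(2*4) = 0.5995

1.6250 ± 0.5995i


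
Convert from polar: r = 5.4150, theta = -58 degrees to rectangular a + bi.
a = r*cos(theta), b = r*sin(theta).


a = 5.4150*cos(-58°) = 5.4150*0.52992 = 2.8695
b = 5.4150*sin(-58°) = 5.4150*(-0.84805) = -4.5922

2.8695 - 4.5922i


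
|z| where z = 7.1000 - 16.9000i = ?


|z| = sqrt(7.1^2 + (-16.9)^2) = sqrt(50.41 + 285.61) = sqrt(336.02) = 18.3308

|z| = 18.3308


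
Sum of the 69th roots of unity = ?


The sum of all 69th roots of unity is 0.
Geometric series: (1 - w^69)/(1 - w) = (1-1)/(1-w) = 0 since w^69 = 1, w ≠ 1.
Alternatively: coefficient of z^68 in z^69 - 1 is 0.

0


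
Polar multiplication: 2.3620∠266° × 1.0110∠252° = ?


r = 2.3620 * 1.0110 = 2.3880
theta = 266° + 252° = 518° = 158° (mod 360)

2.3880 cis(158°)


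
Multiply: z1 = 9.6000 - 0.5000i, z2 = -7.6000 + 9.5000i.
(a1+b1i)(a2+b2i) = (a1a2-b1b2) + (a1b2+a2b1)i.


Real = 9.6*(-7.6) - (-0.5)*9.5 = -72.96 - (-4.75) = -68.21
Imag = 9.6*9.5 - (7.6)*(-0.5) = 91.2 + 3.8 = 95

-68.2100 + 95.0000i


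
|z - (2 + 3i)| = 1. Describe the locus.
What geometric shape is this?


|z - z0| = r is a circle with center z0 and radius r.
Center = (2, 3), radius = 1

Circle with center (2, 3) and radius 1


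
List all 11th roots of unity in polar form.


The 11th roots of unity are cis(360k/11°) for k=0..10
Angle step = 360/11 = 32.7273°
Primitive root: cis(32.7273°)
Primitive root = 0.8413 + 0.5406i

11 roots at angles: 0°, 32.7273°, 65.4545°, 98.1818°, 130.9091°, 163.6364°, 196.3636°, 229.0909°, 261.8182°, 294.5455°, 327.2727°


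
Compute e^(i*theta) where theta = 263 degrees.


cos(263°) = -0.1219
sin(263°) = -0.9925

e^(i*263°) = -0.1219 - 0.9925i


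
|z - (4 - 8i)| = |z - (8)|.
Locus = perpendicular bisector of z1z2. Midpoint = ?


Equal distances means the locus is the perpendicular bisector of z1 and z2.
Midpoint = ((4+8)/2, (-8+0)/2) = (6.0000, -4.0000)

Perpendicular bisector through (6.0000, -4.0000)


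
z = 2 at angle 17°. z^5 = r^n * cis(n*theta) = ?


r^5 = 2^5 = 32
n*theta = 5*17° = 85° = 85° (mod 360)
a = 32*cos(85°) = 2.7890
b = 32*sin(85°) = 31.8782

32 cis(85°) = 2.7890 + 31.8782i


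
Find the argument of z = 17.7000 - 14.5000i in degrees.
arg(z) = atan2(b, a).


Re = 17.7, Im = -14.5
arg = atan2(-14.5, 17.7) = -39.3246 degrees

arg(z) = -39.3246 degrees


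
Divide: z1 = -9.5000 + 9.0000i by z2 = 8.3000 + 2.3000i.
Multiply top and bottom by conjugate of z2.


Conjugate of z2 = 8.3000 - 2.3000i
Numerator: (-9.5000 + 9.0000i)(8.3000 - 2.3000i) = -58.1500 + 96.5500i
Denominator: 8.3^2 + 2.3^2 = 74.18
Result = (-58.1500 + 96.5500i)/74.18

-0.7839 + 1.3016i


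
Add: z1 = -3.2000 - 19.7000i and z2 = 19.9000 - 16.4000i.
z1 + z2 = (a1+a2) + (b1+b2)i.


Real: -3.2 + 19.9 = 16.7
Imag: -19.7 - 16.4 = -36.1

16.7000 - 36.1000i


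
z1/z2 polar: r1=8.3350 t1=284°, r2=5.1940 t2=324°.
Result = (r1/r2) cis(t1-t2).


r = 8.3350 / 5.1940 = 1.6047
theta = 284° - 324° = -40° = 320° (mod 360)

1.6047 cis(320°)


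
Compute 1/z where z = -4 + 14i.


|z|^2 = 16+196 = 212
1/z = (-4 - 14i)/212

1/z = -0.0189 - 0.0660i


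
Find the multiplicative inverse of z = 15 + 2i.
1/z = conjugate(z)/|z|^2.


|z|^2 = 225+4 = 229
1/z = (15 - 2i)/229

1/z = 0.0655 - 0.0087i


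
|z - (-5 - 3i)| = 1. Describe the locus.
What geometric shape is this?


|z - z0| = r is a circle with center z0 and radius r.
Center = (-5, -3), radius = 1

Circle with center (-5, -3) and radius 1


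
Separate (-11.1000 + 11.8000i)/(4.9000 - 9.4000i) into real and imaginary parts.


Multiply by conjugate: (-11.1000 + 11.8000i)(4.9000 + 9.4000i) / (4.9^2 + (-9.4)^2)
Numerator real = -11.1*4.9 + 11.8*(-9.4) = -165.31
Numerator imag = 11.8*4.9 - (-11.1)*(-9.4) = -46.52
Denominator = 112.37
Re(z) = -165.31/112.37 = -1.4711
Im(z) = -46.52/112.37 = -0.4140

Re(z) = -1.4711, Im(z) = -0.4140


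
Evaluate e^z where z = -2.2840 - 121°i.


e^-2.2840 = 0.1019
cos(-121°) = -0.515
sin(-121°) = -0.8572
Real = 0.1019*(-0.515) = -0.0525
Imag = 0.1019*(-0.8572) = -0.0873

-0.0525 - 0.0873i


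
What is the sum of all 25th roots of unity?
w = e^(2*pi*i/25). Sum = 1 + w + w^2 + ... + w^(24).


The sum of all 25th roots of unity is 0.
Geometric series: (1 - w^25)/(1 - w) = (1-1)/(1-w) = 0 since w^25 = 1, w ≠ 1.
Alternatively: coefficient of z^24 in z^25 - 1 is 0.

0


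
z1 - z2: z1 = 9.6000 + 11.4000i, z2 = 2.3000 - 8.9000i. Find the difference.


Real: 9.6 - 2.3 = 7.3
Imag: 11.4 + 8.9 = 20.3

7.3000 + 20.3000i


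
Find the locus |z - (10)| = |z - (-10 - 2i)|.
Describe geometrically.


Equal distances means the locus is the perpendicular bisector of z1 and z2.
Midpoint = ((10+(-10))/2, (0+(-2))/2) = (0, -1.0000)

Perpendicular bisector through (0, -1.0000)


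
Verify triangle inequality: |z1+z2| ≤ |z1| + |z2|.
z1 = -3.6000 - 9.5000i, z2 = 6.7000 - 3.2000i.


|z1| = sqrt((-3.6)^2 + (-9.5)^2) = sqrt(103.21) = 10.1592
|z2| = sqrt(6.7^2 + (-3.2)^2) = sqrt(55.13) = 7.4250
z1+z2 = 3.1000 - 12.7000i
|z1+z2| = sqrt(170.9) = 13.0729
|z1|+|z2| = 10.1592 + 7.4250 = 17.5842

|z1+z2| = 13.0729 ≤ |z1|+|z2| = 17.5842 (verified)


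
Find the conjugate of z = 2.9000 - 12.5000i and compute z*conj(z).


z_bar = 2.9000 + 12.5000i
z*z_bar = 2.9^2 + (-12.5)^2 = 8.41 + 156.25 = 164.66

z_bar = 2.9000 + 12.5000i, z*z_bar = 164.66


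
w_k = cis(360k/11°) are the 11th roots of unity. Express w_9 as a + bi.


Angle = 360*9/11 = 294.5455°
a = cos(294.5455°) = 0.4154
b = sin(294.5455°) = -0.9096

0.4154 - 0.9096i


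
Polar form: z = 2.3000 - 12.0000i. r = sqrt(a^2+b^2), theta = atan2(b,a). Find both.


r = sqrt(5.29+144) = sqrt(149.29) = 12.2184
theta = atan2(-12, 2.3) = -79.1499 degrees

r = 12.2184, theta = -79.1499 degrees


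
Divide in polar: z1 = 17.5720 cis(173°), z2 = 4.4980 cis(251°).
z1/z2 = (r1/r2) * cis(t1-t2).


r = 17.5720 / 4.4980 = 3.9066
theta = 173° - 251° = -78° = 282° (mod 360)

3.9066 cis(282°)


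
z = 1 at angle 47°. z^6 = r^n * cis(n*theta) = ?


r^6 = 1^6 = 1
n*theta = 6*47° = 282° = 282° (mod 360)
a = 1*cos(282°) = 0.2079
b = 1*sin(282°) = -0.9781

1 cis(282°) = 0.2079 - 0.9781i


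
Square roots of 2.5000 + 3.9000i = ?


|z| = sqrt(6.25+15.21) = 4.6325
sqrt((|z|+a)/2) = sqrt((4.6325+2.5)/2) = sqrt(3.5662) = 1.8885
sqrt((|z|-a)/2) = sqrt((4.6325-2.5)/2) = sqrt(1.0662) = 1.0326

±(1.8885 + 1.0326i) i.e. 1.8885 + 1.0326i and -1.8885 - 1.0326i


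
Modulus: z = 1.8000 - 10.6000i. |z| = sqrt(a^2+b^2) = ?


|z| = sqrt(1.8^2 + (-10.6)^2) = sqrt(3.24 + 112.36) = sqrt(115.6) = 10.7517

|z| = 10.7517


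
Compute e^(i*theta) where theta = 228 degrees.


cos(228°) = -0.6691
sin(228°) = -0.7431

e^(i*228°) = -0.6691 - 0.7431i


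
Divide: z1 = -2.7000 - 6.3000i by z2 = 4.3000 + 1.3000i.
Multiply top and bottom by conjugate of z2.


Conjugate of z2 = 4.3000 - 1.3000i
Numerator: (-2.7000 - 6.3000i)(4.3000 - 1.3000i) = -19.8000 - 23.5800i
Denominator: 4.3^2 + 1.3^2 = 20.18
Result = (-19.8000 - 23.5800i)/20.18

-0.9812 - 1.1685i


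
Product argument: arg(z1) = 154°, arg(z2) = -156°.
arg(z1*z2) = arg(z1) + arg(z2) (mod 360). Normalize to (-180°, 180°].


arg(z1*z2) = 154° - 156° = -2°
Normalized to (-180°, 180°]: -2°

-2°


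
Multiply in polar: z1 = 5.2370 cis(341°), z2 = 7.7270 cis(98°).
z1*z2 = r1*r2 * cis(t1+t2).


r = 5.2370 * 7.7270 = 40.4663
theta = 341° + 98° = 439° = 79° (mod 360)

40.4663 cis(79°)


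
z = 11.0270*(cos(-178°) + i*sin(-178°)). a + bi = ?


a = 11.0270*cos(-178°) = 11.0270*(-0.99939) = -11.0203
b = 11.0270*sin(-178°) = 11.0270*(-0.0349) = -0.3848

-11.0203 - 0.3848i


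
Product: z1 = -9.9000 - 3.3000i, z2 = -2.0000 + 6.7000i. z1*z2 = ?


Real = -9.9*(-2) - (-3.3)*6.7 = 19.8 - (-22.11) = 41.91
Imag = -9.9*6.7 - (2)*(-3.3) = -66.33 + 6.6 = -59.73

41.9100 - 59.7300i


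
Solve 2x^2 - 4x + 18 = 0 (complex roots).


disc = (-4)^2 - 4*2*18 = 16 - 144 = -128
sqrt(|disc|) = sqrt(128) = 11.3137
Real part = 4/(2*2) = 1.0000
Imag part = 11.3137/(2*2) = 2.8284

1.0000 ± 2.8284i


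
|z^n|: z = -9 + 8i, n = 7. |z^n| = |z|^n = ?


|z| = sqrt(81+64) = sqrt(145) = 12.0416
|z^7| = |z|^7 = (sqrt(145))^7 = 145^3 * sqrt(145) = 3048625*sqrt(145)

|z^7| = 3048625*sqrt(145) ≈ 36710306.2728


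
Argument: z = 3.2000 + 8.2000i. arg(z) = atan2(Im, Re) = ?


Re = 3.2, Im = 8.2
arg = atan2(8.2, 3.2) = 68.6821 degrees

arg(z) = 68.6821 degrees


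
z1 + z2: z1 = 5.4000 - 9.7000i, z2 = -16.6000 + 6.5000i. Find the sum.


Real: 5.4 - 16.6 = -11.2
Imag: -9.7 + 6.5 = -3.2

-11.2000 - 3.2000i


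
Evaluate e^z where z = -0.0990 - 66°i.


e^-0.0990 = 0.9057
cos(-66°) = 0.40674
sin(-66°) = -0.9135
Real = 0.9057*0.40674 = 0.3684
Imag = 0.9057*(-0.9135) = -0.8274

0.3684 - 0.8274i


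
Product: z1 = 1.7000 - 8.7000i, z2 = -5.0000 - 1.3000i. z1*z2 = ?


Real = 1.7*(-5) - (-8.7)*(-1.3) = -8.5 - 11.31 = -19.81
Imag = 1.7*(-1.3) - (5)*(-8.7) = -2.21 + 43.5 = 41.29

-19.8100 + 41.2900i


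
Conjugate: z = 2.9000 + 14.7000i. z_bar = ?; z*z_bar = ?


z_bar = 2.9000 - 14.7000i
z*z_bar = 2.9^2 + 14.7^2 = 8.41 + 216.09 = 224.5

z_bar = 2.9000 - 14.7000i, z*z_bar = 224.5


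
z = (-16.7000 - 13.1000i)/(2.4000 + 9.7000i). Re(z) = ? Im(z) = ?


Multiply by conjugate: (-16.7000 - 13.1000i)(2.4000 - 9.7000i) / (2.4^2 + 9.7^2)
Numerator real = -16.7*2.4 - (13.1)*9.7 = -167.15
Numerator imag = -13.1*2.4 - (-16.7)*9.7 = 130.55
Denominator = 99.85
Re(z) = -167.15/99.85 = -1.6740
Im(z) = 130.55/99.85 = 1.3075

Re(z) = -1.6740, Im(z) = 1.3075


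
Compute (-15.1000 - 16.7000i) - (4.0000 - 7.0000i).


Real: -15.1 - 4 = -19.1
Imag: -16.7 + 7 = -9.7

-19.1000 - 9.7000i


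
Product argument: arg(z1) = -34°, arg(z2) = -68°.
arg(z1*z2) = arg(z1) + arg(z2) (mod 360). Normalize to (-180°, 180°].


arg(z1*z2) = -34° - 68° = -102°
Normalized to (-180°, 180°]: -102°

-102°


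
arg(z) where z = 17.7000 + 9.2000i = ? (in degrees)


Re = 17.7, Im = 9.2
arg = atan2(9.2, 17.7) = 27.4642 degrees

arg(z) = 27.4642 degrees


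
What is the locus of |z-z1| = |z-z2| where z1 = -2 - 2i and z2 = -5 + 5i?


Equal distances means the locus is the perpendicular bisector of z1 and z2.
Midpoint = ((-2+(-5))/2, (-2+5)/2) = (-3.5000, 1.5000)

Perpendicular bisector through (-3.5000, 1.5000)


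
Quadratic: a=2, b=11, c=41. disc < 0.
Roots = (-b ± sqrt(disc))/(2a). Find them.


disc = 11^2 - 4*2*41 = 121 - 328 = -207
sqrt(|disc|) = sqrt(207) = 14.3875
Real part = -11/(2*2) = -2.7500
Imag part = 14.3875/(2*2) = 3.5969

-2.7500 ± 3.5969i


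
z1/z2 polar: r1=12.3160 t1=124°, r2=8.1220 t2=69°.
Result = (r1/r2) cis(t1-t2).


r = 12.3160 / 8.1220 = 1.5164
theta = 124° - 69° = 55° = 55° (mod 360)

1.5164 cis(55°)


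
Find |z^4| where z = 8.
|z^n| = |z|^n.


|z| = sqrt(64+0) = sqrt(64) = 8
|z^4| = |z|^4 = 8^4 = 4096

|z^4| = 4096


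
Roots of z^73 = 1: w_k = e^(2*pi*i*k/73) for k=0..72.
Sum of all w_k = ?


The sum of all 73th roots of unity is 0.
Geometric series: (1 - w^73)/(1 - w) = (1-1)/(1-w) = 0 since w^73 = 1, w ≠ 1.
Alternatively: coefficient of z^72 in z^73 - 1 is 0.

0


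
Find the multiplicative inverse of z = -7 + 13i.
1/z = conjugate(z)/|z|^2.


|z|^2 = 49+169 = 218
1/z = (-7 - 13i)/218

1/z = -0.0321 - 0.0596i


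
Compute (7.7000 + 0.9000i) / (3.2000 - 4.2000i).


Conjugate of z2 = 3.2000 + 4.2000i
Numerator: (7.7000 + 0.9000i)(3.2000 + 4.2000i) = 20.8600 + 35.2200i
Denominator: 3.2^2 + (-4.2)^2 = 27.88
Result = (20.8600 + 35.2200i)/27.88

0.7482 + 1.2633i


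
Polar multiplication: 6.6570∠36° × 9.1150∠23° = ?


r = 6.6570 * 9.1150 = 60.6786
theta = 36° + 23° = 59° = 59° (mod 360)

60.6786 cis(59°)


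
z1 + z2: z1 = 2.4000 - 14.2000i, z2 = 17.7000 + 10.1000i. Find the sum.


Real: 2.4 + 17.7 = 20.1
Imag: -14.2 + 10.1 = -4.1

20.1000 - 4.1000i


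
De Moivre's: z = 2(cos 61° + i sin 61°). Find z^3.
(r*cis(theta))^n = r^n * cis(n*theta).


r^3 = 2^3 = 8
n*theta = 3*61° = 183° = 183° (mod 360)
a = 8*cos(183°) = -7.9890
b = 8*sin(183°) = -0.4187

8 cis(183°) = -7.9890 - 0.4187i


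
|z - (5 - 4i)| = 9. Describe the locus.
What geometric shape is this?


|z - z0| = r is a circle with center z0 and radius r.
Center = (5, -4), radius = 9

Circle with center (5, -4) and radius 9


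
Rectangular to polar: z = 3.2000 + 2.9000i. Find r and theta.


r = sqrt(10.24+8.41) = sqrt(18.65) = 4.3186
theta = atan2(2.9, 3.2) = 42.1844 degrees

r = 4.3186, theta = 42.1844 degrees


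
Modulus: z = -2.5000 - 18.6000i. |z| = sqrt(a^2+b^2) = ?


|z| = sqrt((-2.5)^2 + (-18.6)^2) = sqrt(6.25 + 345.96) = sqrt(352.21) = 18.7673

|z| = 18.7673


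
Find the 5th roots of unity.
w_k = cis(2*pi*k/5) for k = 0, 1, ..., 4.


The 5th roots of unity are cis(360k/5°) for k=0..4
Angle step = 360/5 = 72°
Primitive root: cis(72°)
Primitive root = 0.3090 + 0.9511i

5 roots at angles: 0°, 72°, 144°, 216°, 288°


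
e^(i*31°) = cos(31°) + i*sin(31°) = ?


cos(31°) = 0.8572
sin(31°) = 0.5150

e^(i*31°) = 0.8572 + 0.5150i


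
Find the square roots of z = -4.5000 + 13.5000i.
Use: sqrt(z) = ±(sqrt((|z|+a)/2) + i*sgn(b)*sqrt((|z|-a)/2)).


|z| = sqrt(20.25+182.25) = 14.2302
sqrt((|z|+a)/2) = sqrt((14.2302+(-4.5))/2) = sqrt(4.8651) = 2.2057
sqrt((|z|-a)/2) = sqrt((14.2302-(-4.5))/2) = sqrt(9.3651) = 3.0602

±(2.2057 + 3.0602i) i.e. 2.2057 + 3.0602i and -2.2057 - 3.0602i


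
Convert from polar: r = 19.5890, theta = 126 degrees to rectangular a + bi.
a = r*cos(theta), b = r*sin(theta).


a = 19.5890*cos(126°) = 19.5890*(-0.587785) = -11.5141
b = 19.5890*sin(126°) = 19.5890*0.809017 = 15.8478

-11.5141 + 15.8478i


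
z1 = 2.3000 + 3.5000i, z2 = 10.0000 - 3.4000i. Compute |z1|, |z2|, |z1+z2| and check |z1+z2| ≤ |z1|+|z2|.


|z1| = sqrt(2.3^2 + 3.5^2) = sqrt(17.54) = 4.1881
|z2| = sqrt(10^2 + (-3.4)^2) = sqrt(111.56) = 10.5622
z1+z2 = 12.3000 + 0.1000i
|z1+z2| = sqrt(151.3) = 12.3004
|z1|+|z2| = 4.1881 + 10.5622 = 14.7503

|z1+z2| = 12.3004 ≤ |z1|+|z2| = 14.7503 (verified)


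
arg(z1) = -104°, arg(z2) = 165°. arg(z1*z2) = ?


arg(z1*z2) = -104° + 165° = 61°
Normalized to (-180°, 180°]: 61°

61°


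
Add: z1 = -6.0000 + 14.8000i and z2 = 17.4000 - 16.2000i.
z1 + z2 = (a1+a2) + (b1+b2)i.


Real: -6 + 17.4 = 11.4
Imag: 14.8 - 16.2 = -1.4

11.4000 - 1.4000i


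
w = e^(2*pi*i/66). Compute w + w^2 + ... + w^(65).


With w = e^(2*pi*i/66), all 66 of the 66th roots of unity w^0 = 1, w, ..., w^(65) sum to 0: 1 + w + ... + w^(65) = (1 - w^66)/(1 - w) = 0 since w^66 = 1, w ≠ 1.
Removing the root 1: w + w^2 + ... + w^(65) = 0 - 1 = -1

Sum = -1


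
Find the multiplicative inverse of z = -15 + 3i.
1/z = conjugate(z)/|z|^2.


|z|^2 = 225+9 = 234
1/z = (-15 - 3i)/234

1/z = -0.0641 - 0.0128i


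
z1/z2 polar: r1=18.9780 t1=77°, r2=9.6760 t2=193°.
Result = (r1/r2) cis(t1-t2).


r = 18.9780 / 9.6760 = 1.9613
theta = 77° - 193° = -116° = 244° (mod 360)

1.9613 cis(244°)


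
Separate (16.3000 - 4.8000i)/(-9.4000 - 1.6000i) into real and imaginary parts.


Multiply by conjugate: (16.3000 - 4.8000i)(-9.4000 + 1.6000i) / ((-9.4)^2 + (-1.6)^2)
Numerator real = 16.3*(-9.4) - (4.8)*(-1.6) = -145.54
Numerator imag = -4.8*(-9.4) - 16.3*(-1.6) = 71.2
Denominator = 90.92
Re(z) = -145.54/90.92 = -1.6007
Im(z) = 71.2/90.92 = 0.7831

Re(z) = -1.6007, Im(z) = 0.7831


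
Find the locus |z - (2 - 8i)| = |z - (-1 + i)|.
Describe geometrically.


Equal distances means the locus is the perpendicular bisector of z1 and z2.
Midpoint = ((2+(-1))/2, (-8+1)/2) = (0.5000, -3.5000)

Perpendicular bisector through (0.5000, -3.5000)


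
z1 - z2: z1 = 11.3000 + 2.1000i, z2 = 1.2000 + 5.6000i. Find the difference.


Real: 11.3 - 1.2 = 10.1
Imag: 2.1 - 5.6 = -3.5

10.1000 - 3.5000i


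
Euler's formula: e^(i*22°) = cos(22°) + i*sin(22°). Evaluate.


cos(22°) = 0.9272
sin(22°) = 0.3746

e^(i*22°) = 0.9272 + 0.3746i


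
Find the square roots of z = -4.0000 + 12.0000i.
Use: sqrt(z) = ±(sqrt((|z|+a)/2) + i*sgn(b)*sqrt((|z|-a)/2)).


|z| = sqrt(16+144) = 12.6491
sqrt((|z|+a)/2) = sqrt((12.6491+(-4))/2) = sqrt(4.3246) = 2.0796
sqrt((|z|-a)/2) = sqrt((12.6491-(-4))/2) = sqrt(8.3246) = 2.8852

±(2.0796 + 2.8852i) i.e. 2.0796 + 2.8852i and -2.0796 - 2.8852i


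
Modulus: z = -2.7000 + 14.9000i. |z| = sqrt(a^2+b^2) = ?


|z| = sqrt((-2.7)^2 + 14.9^2) = sqrt(7.29 + 222.01) = sqrt(229.3) = 15.1427

|z| = 15.1427


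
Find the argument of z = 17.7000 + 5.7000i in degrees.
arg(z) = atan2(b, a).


Re = 17.7, Im = 5.7
arg = atan2(5.7, 17.7) = 17.8503 degrees

arg(z) = 17.8503 degrees


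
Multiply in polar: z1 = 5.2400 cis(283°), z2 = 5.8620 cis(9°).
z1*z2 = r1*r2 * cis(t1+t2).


r = 5.2400 * 5.8620 = 30.7169
theta = 283° + 9° = 292° = 292° (mod 360)

30.7169 cis(292°)


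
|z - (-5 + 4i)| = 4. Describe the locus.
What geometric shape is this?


|z - z0| = r is a circle with center z0 and radius r.
Center = (-5, 4), radius = 4

Circle with center (-5, 4) and radius 4


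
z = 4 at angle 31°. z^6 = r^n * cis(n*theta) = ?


r^6 = 4^6 = 4096
n*theta = 6*31° = 186° = 186° (mod 360)
a = 4096*cos(186°) = -4073.5617
b = 4096*sin(186°) = -428.1486

4096 cis(186°) = -4073.5617 - 428.1486i


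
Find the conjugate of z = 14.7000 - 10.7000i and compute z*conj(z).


z_bar = 14.7000 + 10.7000i
z*z_bar = 14.7^2 + (-10.7)^2 = 216.09 + 114.49 = 330.58

z_bar = 14.7000 + 10.7000i, z*z_bar = 330.58


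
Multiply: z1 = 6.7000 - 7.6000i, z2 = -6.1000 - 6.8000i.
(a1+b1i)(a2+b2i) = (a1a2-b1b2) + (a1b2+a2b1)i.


Real = 6.7*(-6.1) - (-7.6)*(-6.8) = -40.87 - 51.68 = -92.55
Imag = 6.7*(-6.8) - (6.1)*(-7.6) = -45.56 + 46.36 = 0.8

-92.5500 + 0.8000i


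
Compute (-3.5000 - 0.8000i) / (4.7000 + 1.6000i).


Conjugate of z2 = 4.7000 - 1.6000i
Numerator: (-3.5000 - 0.8000i)(4.7000 - 1.6000i) = -17.7300 + 1.8400i
Denominator: 4.7^2 + 1.6^2 = 24.65
Result = (-17.7300 + 1.8400i)/24.65

-0.7193 + 0.0746i


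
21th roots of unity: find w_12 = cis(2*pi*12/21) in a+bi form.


Angle = 360*12/21 = 205.7143°
a = cos(205.7143°) = -0.9010
b = sin(205.7143°) = -0.4339

-0.9010 - 0.4339i


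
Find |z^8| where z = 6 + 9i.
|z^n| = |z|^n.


|z| = sqrt(36+81) = sqrt(117) = 10.8167
|z^8| = |z|^8 = (sqrt(117))^8 = 117^4 = 187388721

|z^8| = 187388721


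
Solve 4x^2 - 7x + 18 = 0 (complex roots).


disc = (-7)^2 - 4*4*18 = 49 - 288 = -239
sqrt(|disc|) = sqrt(239) = 15.4596
Real part = 7/(2*4) = 0.8750
Imag part = 15.4596/(2*4) = 1.9325

0.8750 ± 1.9325i


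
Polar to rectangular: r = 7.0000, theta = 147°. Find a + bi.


a = 7.0000*cos(147°) = 7.0000*(-0.83867) = -5.8707
b = 7.0000*sin(147°) = 7.0000*0.54464 = 3.8125

-5.8707 + 3.8125i


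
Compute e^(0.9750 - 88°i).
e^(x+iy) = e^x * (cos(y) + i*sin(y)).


e^0.9750 = 2.6512
cos(-88°) = 0.0349
sin(-88°) = -0.9994
Real = 2.6512*0.0349 = 0.0925
Imag = 2.6512*(-0.9994) = -2.6496

0.0925 - 2.6496i


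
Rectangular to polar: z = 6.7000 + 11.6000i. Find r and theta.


r = sqrt(44.89+134.56) = sqrt(179.45) = 13.3959
theta = atan2(11.6, 6.7) = 59.9899 degrees

r = 13.3959, theta = 59.9899 degrees


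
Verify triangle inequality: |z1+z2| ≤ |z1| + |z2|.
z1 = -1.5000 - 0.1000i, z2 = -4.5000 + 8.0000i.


|z1| = sqrt((-1.5)^2 + (-0.1)^2) = sqrt(2.26) = 1.5033
|z2| = sqrt((-4.5)^2 + 8^2) = sqrt(84.25) = 9.1788
z1+z2 = -6.0000 + 7.9000i
|z1+z2| = sqrt(98.41) = 9.9202
|z1|+|z2| = 1.5033 + 9.1788 = 10.6821

|z1+z2| = 9.9202 ≤ |z1|+|z2| = 10.6821 (verified)


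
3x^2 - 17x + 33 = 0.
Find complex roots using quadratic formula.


disc = (-17)^2 - 4*3*33 = 289 - 396 = -107
sqrt(|disc|) = sqrt(107) = 10.3441
Real part = 17/(2*3) = 2.8333
Imag part = 10.3441/(2*3) = 1.7240

2.8333 ± 1.7240i


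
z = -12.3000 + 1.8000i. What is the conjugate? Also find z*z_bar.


z_bar = -12.3000 - 1.8000i
z*z_bar = (-12.3)^2 + 1.8^2 = 151.29 + 3.24 = 154.53

z_bar = -12.3000 - 1.8000i, z*z_bar = 154.53


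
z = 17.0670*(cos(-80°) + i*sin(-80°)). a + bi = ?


a = 17.0670*cos(-80°) = 17.0670*0.17365 = 2.9637
b = 17.0670*sin(-80°) = 17.0670*(-0.984808) = -16.8077

2.9637 - 16.8077i


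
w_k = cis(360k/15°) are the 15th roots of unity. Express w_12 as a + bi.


Angle = 360*12/15 = 288°
a = cos(288°) = 0.3090
b = sin(288°) = -0.9511

0.3090 - 0.9511i


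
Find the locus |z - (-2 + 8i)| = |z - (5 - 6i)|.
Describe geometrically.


Equal distances means the locus is the perpendicular bisector of z1 and z2.
Midpoint = ((-2+5)/2, (8+(-6))/2) = (1.5000, 1.0000)

Perpendicular bisector through (1.5000, 1.0000)


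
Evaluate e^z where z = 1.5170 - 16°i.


e^1.5170 = 4.5585
cos(-16°) = 0.96126
sin(-16°) = -0.27564
Real = 4.5585*0.96126 = 4.3819
Imag = 4.5585*(-0.27564) = -1.2565

4.3819 - 1.2565i


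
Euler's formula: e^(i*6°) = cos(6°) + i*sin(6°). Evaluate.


cos(6°) = 0.9945
sin(6°) = 0.1045

e^(i*6°) = 0.9945 + 0.1045i


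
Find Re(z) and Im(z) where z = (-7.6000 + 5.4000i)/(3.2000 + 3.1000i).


Multiply by conjugate: (-7.6000 + 5.4000i)(3.2000 - 3.1000i) / (3.2^2 + 3.1^2)
Numerator real = -7.6*3.2 + 5.4*3.1 = -7.58
Numerator imag = 5.4*3.2 - (-7.6)*3.1 = 40.84
Denominator = 19.85
Re(z) = -7.58/19.85 = -0.3819
Im(z) = 40.84/19.85 = 2.0574

Re(z) = -0.3819, Im(z) = 2.0574


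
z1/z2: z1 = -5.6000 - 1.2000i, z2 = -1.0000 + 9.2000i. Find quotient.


Conjugate of z2 = -1.0000 - 9.2000i
Numerator: (-5.6000 - 1.2000i)(-1.0000 - 9.2000i) = -5.4400 + 52.7200i
Denominator: (-1)^2 + 9.2^2 = 85.64
Result = (-5.4400 + 52.7200i)/85.64

-0.0635 + 0.6156i


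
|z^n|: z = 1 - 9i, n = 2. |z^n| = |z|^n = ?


|z| = sqrt(1+81) = sqrt(82) = 9.0554
|z^2| = |z|^2 = (sqrt(82))^2 = 82

|z^2| = 82


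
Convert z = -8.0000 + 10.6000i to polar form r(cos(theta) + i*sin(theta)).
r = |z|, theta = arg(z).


r = sqrt(64+112.36) = sqrt(176.36) = 13.2801
theta = atan2(10.6, -8) = 127.0425 degrees

r = 13.2801, theta = 127.0425 degrees


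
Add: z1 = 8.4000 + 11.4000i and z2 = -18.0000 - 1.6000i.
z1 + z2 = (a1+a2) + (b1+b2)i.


Real: 8.4 - 18 = -9.6
Imag: 11.4 - 1.6 = 9.8

-9.6000 + 9.8000i


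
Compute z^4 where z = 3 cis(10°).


r^4 = 3^4 = 81
n*theta = 4*10° = 40° = 40° (mod 360)
a = 81*cos(40°) = 62.0496
b = 81*sin(40°) = 52.0658

81 cis(40°) = 62.0496 + 52.0658i


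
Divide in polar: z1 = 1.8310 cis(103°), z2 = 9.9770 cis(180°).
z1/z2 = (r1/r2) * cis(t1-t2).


r = 1.8310 / 9.9770 = 0.1835
theta = 103° - 180° = -77° = 283° (mod 360)

0.1835 cis(283°)


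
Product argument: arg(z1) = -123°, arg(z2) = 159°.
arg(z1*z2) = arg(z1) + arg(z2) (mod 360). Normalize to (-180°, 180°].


arg(z1*z2) = -123° + 159° = 36°
Normalized to (-180°, 180°]: 36°

36°


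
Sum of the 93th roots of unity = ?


The sum of all 93th roots of unity is 0.
Geometric series: (1 - w^93)/(1 - w) = (1-1)/(1-w) = 0 since w^93 = 1, w ≠ 1.
Alternatively: coefficient of z^92 in z^93 - 1 is 0.

0


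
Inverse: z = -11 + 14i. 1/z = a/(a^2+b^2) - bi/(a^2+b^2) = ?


|z|^2 = 121+196 = 317
1/z = (-11 - 14i)/317

1/z = -0.0347 - 0.0442i
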